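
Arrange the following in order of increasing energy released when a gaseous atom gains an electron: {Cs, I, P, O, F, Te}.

Cs < P < O < Te < I < F

O is in period 2, group 16; F is in period 2, group 17; P is in period 3, group 15; Te is in period 5, group 16; I is in period 5, group 17; Cs is in period 6, group 1.
EA tends to increase across a period and decrease down a group, though the pattern is less regular than for IE or radius.
Here both period and group differ, so the two effects have to be weighed against each other.
P > Cs: relative to Cs, both the across-period and down-group shifts push P's electron affinity up.
O > P: relative to P, both the across-period and down-group shifts push O's electron affinity up.
Te > O: this pair runs against the simple trend — see the exception note.
I > Te: both are in period 5; the period trend gives I the larger value.
F > I: F sits above I in group 17, so the down-group effect alone puts F higher.
Note the exception: Te has a higher electron affinity than O, contrary to the simple trend — O's compact 2p subshell gives strong electron–electron repulsion on the added electron.
Tabulated electron affinity (kJ/mol): O 141, F 328, P 72, Te 190, I 295, Cs 46.
So from lowest to highest: Cs < P < O < Te < I < F.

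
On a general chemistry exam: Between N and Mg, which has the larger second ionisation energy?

The second ionization energy removes an electron from the +1 ion. For each element: N⁺ still has 4 valence electrons; Mg⁺ still has 1 valence electron.
All are still removing valence electrons, so compare the +1 ions as you would atoms: IE_2 generally rises across a period (higher Z_eff) and falls down a group (larger shell), subject to the usual subshell exceptions.
Valence configurations: N⁺ [He]2s²2p², Mg⁺ [Ne]3s¹.
Tabulated IE_2 (kJ/mol): N 2856, Mg 1451.
Hence IE_2: Mg < N.

N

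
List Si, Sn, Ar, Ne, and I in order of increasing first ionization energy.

Sn < Si < I < Ar < Ne

Ne is in period 2, group 18; Si is in period 3, group 14; Ar is in period 3, group 18; Sn is in period 5, group 14; I is in period 5, group 17.
Removing the outermost electron gets harder across a period and easier down a group.
These span different periods and groups, so the two trends combine.
Si > Sn: they share group 14; the group trend gives Si the larger value.
I > Si: the two effects oppose for this pair; the across-period effect wins (1008 vs 786 kJ/mol).
Ar > I: both effects reinforce here, so Ar is clearly the higher of the two.
Ne > Ar: they share group 18; the group trend gives Ne the larger value.
For reference (kJ/mol): Ne 2081, Si 786, Ar 1521, Sn 709, I 1008.
So from lowest to highest: Sn < Si < I < Ar < Ne.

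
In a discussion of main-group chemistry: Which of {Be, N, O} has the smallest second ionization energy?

Be

IE_2 is the cost of taking one more electron from the +1 cation: Be⁺ still has 1 valence electron; N⁺ still has 4 valence electrons; O⁺ still has 5 valence electrons.
All are still removing valence electrons, so compare the +1 ions as you would atoms: IE_2 generally rises across a period (higher Z_eff) and falls down a group (larger shell), subject to the usual subshell exceptions.
Valence configurations: Be⁺ [He]2s¹, N⁺ [He]2s²2p², O⁺ [He]2s²2p³.
Approximate IE_2 values (kJ/mol): Be 1757, N 2856, O 3388.
Putting it together, IE_2: Be < N < O.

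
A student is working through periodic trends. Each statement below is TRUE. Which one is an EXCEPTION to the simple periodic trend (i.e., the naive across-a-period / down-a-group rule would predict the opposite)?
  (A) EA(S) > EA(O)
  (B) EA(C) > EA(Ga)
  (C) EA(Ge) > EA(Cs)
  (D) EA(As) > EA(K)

The general trend: electron affinity increases across a period and decreases down a group.
(A) S (period 3, group 16) vs O (period 2, group 16): the stated order contradicts the simple trend.
(B) C (period 2, group 14) vs Ga (period 4, group 13): the stated order agrees with the simple trend.
(C) Ge (period 4, group 14) vs Cs (period 6, group 1): the stated order agrees with the simple trend.
(D) As (period 4, group 15) vs K (period 4, group 1): the stated order agrees with the simple trend.
The exception is (A): the compact 2p subshell of O repels the added electron more than S's larger 3p does.

(A)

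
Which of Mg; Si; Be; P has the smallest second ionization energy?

Mg

Consider each +1 ion: Mg⁺ still has 1 valence electron; Si⁺ still has 3 valence electrons; Be⁺ still has 1 valence electron; P⁺ still has 4 valence electrons.
All are still removing valence electrons, so compare the +1 ions as you would atoms: IE_2 generally rises across a period (higher Z_eff) and falls down a group (larger shell), subject to the usual subshell exceptions.
Valence configurations: Mg⁺ [Ne]3s¹, Si⁺ [Ne]3s²3p¹, Be⁺ [He]2s¹, P⁺ [Ne]3s²3p².
Tabulated IE_2 (kJ/mol): Mg 1451, Si 1577, Be 1757, P 1907.
Overall IE_2 order: Mg < Si < Be < P.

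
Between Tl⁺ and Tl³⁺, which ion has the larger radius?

Both ions have Z = 81 protons, but Tl³⁺ has lost more electrons, so its remaining electrons feel a larger effective nuclear charge per electron and are pulled in more tightly.
Higher positive charge → smaller ion, so Tl⁺ > Tl³⁺.

Tl⁺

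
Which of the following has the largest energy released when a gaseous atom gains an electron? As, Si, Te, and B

Atoms with high Z_eff and room in the valence shell (especially the halogens) have the most exothermic electron affinities.
These sit on a diagonal, where the across-period and down-group effects partly cancel.
As > B: period and group pull opposite ways; the across-period shift dominates (78 vs 27 kJ/mol).
Si > As: period and group pull opposite ways; the down-group shift dominates (134 vs 78 kJ/mol).
Te > Si: period and group pull opposite ways; the across-period shift dominates (190 vs 134 kJ/mol).
Tabulated electron affinity (kJ/mol): B 27, Si 134, As 78, Te 190.
The largest energy released when a gaseous atom gains an electron among these belongs to Te.

Te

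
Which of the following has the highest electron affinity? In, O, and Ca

Adding an electron releases more energy for atoms nearer the top right (short of the noble gases).
Here both period and group differ, so the two effects have to be weighed against each other.
In > Ca: period and group pull opposite ways; the across-period shift dominates (29 vs 2 kJ/mol).
O > In: relative to In, both the across-period and down-group shifts push O's electron affinity up.
Approximate values (kJ/mol): O 141, Ca 2, In 29.
The highest electron affinity among these belongs to O.

O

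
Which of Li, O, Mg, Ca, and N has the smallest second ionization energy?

Ca

After 1 electron has been removed, what remains? Li⁺ is the bare [He] core; O⁺ still has 5 valence electrons; Mg⁺ still has 1 valence electron; Ca⁺ still has 1 valence electron; N⁺ still has 4 valence electrons.
Breaking into a closed-shell core is much more expensive than removing a leftover valence electron — Li has the largest IE_2 here.
Valence configurations: O⁺ [He]2s²2p³, Mg⁺ [Ne]3s¹, Ca⁺ [Ar]4s¹, N⁺ [He]2s²2p².
Tabulated IE_2 (kJ/mol): Li 7298, O 3388, Mg 1451, Ca 1145, N 2856.
Overall IE_2 order: Ca < Mg < N < O < Li.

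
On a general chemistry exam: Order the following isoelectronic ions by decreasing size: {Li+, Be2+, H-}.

H-, Li+, Be2+

All of these have 2 electrons, so size is governed by nuclear charge alone: the more protons, the stronger the pull on the same electron cloud, and the smaller the ion.
Nuclear charges: Be2+ (Z=4), Li+ (Z=3), H- (Z=1).
Largest to smallest: H- > Li+ > Be2+.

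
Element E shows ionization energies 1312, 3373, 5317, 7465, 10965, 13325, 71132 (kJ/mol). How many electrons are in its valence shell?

6

Look for the largest jump between consecutive ionization energies: IE7/IE6 ≈ 5.3, far larger than any earlier ratio.
That jump marks the point where a core electron is being removed. So the atom has 6 valence electrons.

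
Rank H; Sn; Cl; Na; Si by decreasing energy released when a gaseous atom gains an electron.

EA tends to increase across a period and decrease down a group, though the pattern is less regular than for IE or radius.
Neither a single period nor a single group — weigh both effects.
H > Na: they share group 1; the group trend gives H the larger value.
Sn > H: the two effects oppose for this pair; the across-period effect wins (107 vs 73 kJ/mol).
Si > Sn: they share group 14; the group trend gives Si the larger value.
Cl > Si: both are in period 3; the period trend gives Cl the larger value.
Approximate values (kJ/mol): H 73, Na 53, Si 134, Cl 349, Sn 107.
So from highest to lowest: Cl > Si > Sn > H > Na.

Cl > Si > Sn > H > Na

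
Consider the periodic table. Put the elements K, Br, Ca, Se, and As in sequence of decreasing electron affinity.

K is in period 4, group 1; Ca is in period 4, group 2; As is in period 4, group 15; Se is in period 4, group 16; Br is in period 4, group 17.
EA tends to increase across a period and decrease down a group, though the pattern is less regular than for IE or radius.
All lie in period 4; the across-period trend (electron affinity increases left to right) applies, with the exception below.
Note the exception: K has a higher electron affinity than Ca, contrary to the simple trend — adding an electron to Ca (ns²) has to open a new, higher-energy np subshell, which is unfavourable.
Tabulated electron affinity (kJ/mol): K 48, Ca 2, As 78, Se 195, Br 325.
So from highest to lowest: Br > Se > As > K > Ca.

Br > Se > As > K > Ca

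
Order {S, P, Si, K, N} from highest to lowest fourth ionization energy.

IE_4 is the cost of taking one more electron from the +3 cation: S³⁺ still has 3 valence electrons; P³⁺ still has 2 valence electrons; Si³⁺ still has 1 valence electron; K³⁺ is already 2 electrons into the core; N³⁺ still has 2 valence electrons.
Usually core removal costs more than valence removal, but here the competition is close: a tightly held n=2 valence electron can cost more to remove than an n=3 core electron, so the actual values have to decide it.
Valence configurations: S³⁺ [Ne]3s²3p¹, P³⁺ [Ne]3s², Si³⁺ [Ne]3s¹, N³⁺ [He]2s².
S³⁺ loses a lone 3p electron whereas P³⁺ must break into a filled 3s² pair, so IE_4(P) > IE_4(S) even though S has the higher nuclear charge.
Approximate IE_4 values (kJ/mol): S 4556, P 4964, Si 4356, K 5877, N 7475.
So the fourth ionization energies run Si < S < P < K < N.

N > K > P > S > Si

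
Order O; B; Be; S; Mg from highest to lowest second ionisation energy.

After 1 electron has been removed, what remains? O⁺ still has 5 valence electrons; B⁺ still has 2 valence electrons; Be⁺ still has 1 valence electron; S⁺ still has 5 valence electrons; Mg⁺ still has 1 valence electron.
All are still removing valence electrons, so compare the +1 ions as you would atoms: IE_2 generally rises across a period (higher Z_eff) and falls down a group (larger shell), subject to the usual subshell exceptions.
Valence configurations: O⁺ [He]2s²2p³, B⁺ [He]2s², Be⁺ [He]2s¹, S⁺ [Ne]3s²3p³, Mg⁺ [Ne]3s¹.
Approximate IE_2 values (kJ/mol): O 3388, B 2427, Be 1757, S 2252, Mg 1451.
Hence IE_2: Mg < Be < S < B < O.

O > B > S > Be > Mg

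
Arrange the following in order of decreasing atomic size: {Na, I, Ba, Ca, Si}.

Radius decreases left→right (rising Z_eff, same n) and increases top→bottom (higher n).
These span different periods and groups, so the two trends combine.
I > Si: period and group pull opposite ways; the down-group shift dominates (133 vs 116 pm).
Na > I: period and group pull opposite ways; the across-period shift dominates (155 vs 133 pm).
Ca > Na: the two effects oppose for this pair; the down-group effect wins (171 vs 155 pm).
Ba > Ca: they share group 2; the group trend gives Ba the larger value.
Approximate values (pm): Na 155, Si 116, Ca 171, I 133, Ba 196.
So from largest to smallest: Ba > Ca > Na > I > Si.

Ba > Ca > Na > I > Si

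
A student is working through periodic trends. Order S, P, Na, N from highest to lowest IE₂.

IE_2 is the cost of taking one more electron from the +1 cation: S⁺ still has 5 valence electrons; P⁺ still has 4 valence electrons; Na⁺ is the bare [Ne] core; N⁺ still has 4 valence electrons.
Breaking into a closed-shell core is much more expensive than removing a leftover valence electron — Na has the largest IE_2 here.
Valence configurations: S⁺ [Ne]3s²3p³, P⁺ [Ne]3s²3p², N⁺ [He]2s²2p².
Approximate IE_2 values (kJ/mol): S 2252, P 1907, Na 4562, N 2856.
Overall IE_2 order: P < S < N < Na.

Na, N, S, P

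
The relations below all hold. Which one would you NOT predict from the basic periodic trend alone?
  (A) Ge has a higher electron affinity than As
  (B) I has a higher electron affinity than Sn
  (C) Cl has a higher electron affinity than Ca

(A)

The general trend: electron affinity increases across a period and decreases down a group.
(A) Ge (period 4, group 14) vs As (period 4, group 15): the stated order contradicts the simple trend.
(B) I (period 5, group 17) vs Sn (period 5, group 14): the stated order agrees with the simple trend.
(C) Cl (period 3, group 17) vs Ca (period 4, group 2): the stated order agrees with the simple trend.
The exception is (A): adding an electron to As's half-filled 4p³ is unfavourable, so Ge (4p²) has the more exothermic EA.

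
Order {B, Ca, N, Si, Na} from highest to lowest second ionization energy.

Consider each +1 ion: B⁺ still has 2 valence electrons; Ca⁺ still has 1 valence electron; N⁺ still has 4 valence electrons; Si⁺ still has 3 valence electrons; Na⁺ is the bare [Ne] core.
Core electrons are held far more tightly than valence electrons, so Na tops the IE_2 order.
Valence configurations: B⁺ [He]2s², Ca⁺ [Ar]4s¹, N⁺ [He]2s²2p², Si⁺ [Ne]3s²3p¹.
Tabulated IE_2 (kJ/mol): B 2427, Ca 1145, N 2856, Si 1577, Na 4562.
Hence IE_2: Ca < Si < B < N < Na.

Na, N, B, Si, Ca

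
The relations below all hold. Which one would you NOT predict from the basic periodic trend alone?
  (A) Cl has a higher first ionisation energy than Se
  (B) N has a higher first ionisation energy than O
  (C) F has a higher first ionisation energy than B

The general trend: first ionisation energy increases across a period and decreases down a group.
(A) Cl (period 3, group 17) vs Se (period 4, group 16): the stated order agrees with the simple trend.
(B) N (period 2, group 15) vs O (period 2, group 16): the stated order contradicts the simple trend.
(C) F (period 2, group 17) vs B (period 2, group 13): the stated order agrees with the simple trend.
The exception is (B): pairing an electron in O's 2p⁴ costs repulsion energy, so O ionizes more easily than half-filled N (2p³).

(B)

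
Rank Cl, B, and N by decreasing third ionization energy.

N > Cl > B

IE_3 is the cost of taking one more electron from the +2 cation: Cl²⁺ still has 5 valence electrons; B²⁺ still has 1 valence electron; N²⁺ still has 3 valence electrons.
All are still removing valence electrons, so compare the +2 ions as you would atoms: IE_3 generally rises across a period (higher Z_eff) and falls down a group (larger shell), subject to the usual subshell exceptions.
Valence configurations: Cl²⁺ [Ne]3s²3p³, B²⁺ [He]2s¹, N²⁺ [He]2s²2p¹.
Tabulated IE_3 (kJ/mol): Cl 3822, B 3660, N 4578.
So the third ionization energies run B < Cl < N.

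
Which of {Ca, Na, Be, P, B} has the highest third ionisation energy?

Be

IE_3 is the cost of taking one more electron from the +2 cation: Ca²⁺ is the bare [Ar] core; Na²⁺ is already 1 electron into the core; Be²⁺ is the bare [He] core; P²⁺ still has 3 valence electrons; B²⁺ still has 1 valence electron.
Pulling an electron out of a noble-gas core costs far more than removing a remaining valence electron, so Ca, Na and Be sit at the high end of IE_3.
Valence configurations: P²⁺ [Ne]3s²3p¹, B²⁺ [He]2s¹.
The numbers (kJ/mol): Ca 4912, Na 6910, Be 14849, P 2914, B 3660.
Putting it together, IE_3: P < B < Ca < Na < Be.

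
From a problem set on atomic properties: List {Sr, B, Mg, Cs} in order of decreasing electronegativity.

B > Mg > Sr > Cs

EN rises left→right (higher Z_eff, smaller atoms) and falls top→bottom (larger, more shielded atoms).
Neither a single period nor a single group — weigh both effects.
Sr > Cs: relative to Cs, both the across-period and down-group shifts push Sr's electronegativity up.
Mg > Sr: Mg sits above Sr in group 2, so the down-group effect alone puts Mg higher.
B > Mg: both effects reinforce here, so B is clearly the higher of the two.
For reference (Pauling): B 2.04, Mg 1.31, Sr 0.95, Cs 0.79.
So from highest to lowest: B > Mg > Sr > Cs.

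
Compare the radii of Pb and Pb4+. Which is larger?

Forming Pb4+ removes 4 electrons from Pb. Fewer electrons for the same nuclear charge means less shielding and a higher Z_eff on the remaining electrons.
A cation is smaller than its parent atom: Pb4+ < Pb.

Pb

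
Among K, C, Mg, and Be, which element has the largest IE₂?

K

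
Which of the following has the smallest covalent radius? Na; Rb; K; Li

Li is in period 2, group 1; Na is in period 3, group 1; K is in period 4, group 1; Rb is in period 5, group 1.
Moving right in a period, electrons are added to the same shell under a stronger nuclear pull, so atoms get smaller; moving down, a new shell is opened and atoms get larger.
All are in group 1, so atomic radius increases down the group.
The smallest covalent radius among these belongs to Li.

Li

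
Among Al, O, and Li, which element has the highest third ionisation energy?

Li

After 2 electrons have been removed, what remains? Al²⁺ still has 1 valence electron; O²⁺ still has 4 valence electrons; Li²⁺ is already 1 electron into the core.
Breaking into a closed-shell core is much more expensive than removing a leftover valence electron — Li has the largest IE_3 here.
Valence configurations: Al²⁺ [Ne]3s¹, O²⁺ [He]2s²2p².
Approximate IE_3 values (kJ/mol): Al 2745, O 5300, Li 11815.
Putting it together, IE_3: Al < O < Li.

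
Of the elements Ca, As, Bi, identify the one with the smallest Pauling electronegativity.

Ca

Atoms toward the upper right of the periodic table pull bonding electrons most strongly.
These span different periods and groups, so the two trends combine.
Bi > Ca: period and group pull opposite ways; the across-period shift dominates (2.02 vs 1.00).
As > Bi: As sits above Bi in group 15, so the down-group effect alone puts As higher.
For reference (Pauling): Ca 1.00, As 2.18, Bi 2.02.
The smallest Pauling electronegativity among these belongs to Ca.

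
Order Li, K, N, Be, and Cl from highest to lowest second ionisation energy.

Li > K > N > Cl > Be

The second ionization energy removes an electron from the +1 ion. For each element: Li⁺ is the bare [He] core; K⁺ is the bare [Ar] core; N⁺ still has 4 valence electrons; Be⁺ still has 1 valence electron; Cl⁺ still has 6 valence electrons.
Core electrons are held far more tightly than valence electrons, so K and Li top the IE_2 order.
Valence configurations: N⁺ [He]2s²2p², Be⁺ [He]2s¹, Cl⁺ [Ne]3s²3p⁴.
Tabulated IE_2 (kJ/mol): Li 7298, K 3052, N 2856, Be 1757, Cl 2298.
Hence IE_2: Be < Cl < N < K < Li.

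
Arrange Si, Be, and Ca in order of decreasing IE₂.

Be, Si, Ca

The second ionization energy removes an electron from the +1 ion. For each element: Si⁺ still has 3 valence electrons; Be⁺ still has 1 valence electron; Ca⁺ still has 1 valence electron.
All are still removing valence electrons, so compare the +1 ions as you would atoms: IE_2 generally rises across a period (higher Z_eff) and falls down a group (larger shell), subject to the usual subshell exceptions.
Valence configurations: Si⁺ [Ne]3s²3p¹, Be⁺ [He]2s¹, Ca⁺ [Ar]4s¹.
Tabulated IE_2 (kJ/mol): Si 1577, Be 1757, Ca 1145.
Hence IE_2: Ca < Si < Be.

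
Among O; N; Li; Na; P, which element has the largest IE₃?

Li

IE_3 is the cost of taking one more electron from the +2 cation: O²⁺ still has 4 valence electrons; N²⁺ still has 3 valence electrons; Li²⁺ is already 1 electron into the core; Na²⁺ is already 1 electron into the core; P²⁺ still has 3 valence electrons.
Breaking into a closed-shell core is much more expensive than removing a leftover valence electron — Na and Li have the largest IE_3 here.
Valence configurations: O²⁺ [He]2s²2p², N²⁺ [He]2s²2p¹, P²⁺ [Ne]3s²3p¹.
Tabulated IE_3 (kJ/mol): O 5300, N 4578, Li 11815, Na 6910, P 2914.
Putting it together, IE_3: P < N < O < Na < Li.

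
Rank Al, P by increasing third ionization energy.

After 2 electrons have been removed, what remains? Al²⁺ still has 1 valence electron; P²⁺ still has 3 valence electrons.
All are still removing valence electrons, so compare the +2 ions as you would atoms: IE_3 generally rises across a period (higher Z_eff) and falls down a group (larger shell), subject to the usual subshell exceptions.
Valence configurations: Al²⁺ [Ne]3s¹, P²⁺ [Ne]3s²3p¹.
Approximate IE_3 values (kJ/mol): Al 2745, P 2914.
Hence IE_3: Al < P.

Al < P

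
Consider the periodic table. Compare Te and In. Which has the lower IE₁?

In

In is in period 5, group 13; Te is in period 5, group 16.
Removing the outermost electron gets harder across a period and easier down a group.
All lie in period 5, so first ionization energy increases left to right.
So In has the lower IE₁ (In < Te).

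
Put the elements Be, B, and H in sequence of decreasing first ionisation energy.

IE₁ increases left→right with effective nuclear charge and decreases top→bottom as the valence shell moves farther out.
These span different periods and groups, so the two trends combine.
Be > B: this pair runs against the simple trend — see the exception note.
H > Be: period and group pull opposite ways; the down-group shift dominates (1312 vs 900 kJ/mol).
Note the exception: Be has a higher first ionization energy than B, contrary to the simple trend — removing B's lone 2p electron is easier than breaking Be's filled 2s².
Tabulated first ionization energy (kJ/mol): H 1312, Be 900, B 801.
So from highest to lowest: H > Be > B.

H, Be, B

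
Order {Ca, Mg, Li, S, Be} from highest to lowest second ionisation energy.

Li > S > Be > Mg > Ca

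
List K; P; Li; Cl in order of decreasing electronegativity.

Li is in period 2, group 1; P is in period 3, group 15; Cl is in period 3, group 17; K is in period 4, group 1.
EN rises left→right (higher Z_eff, smaller atoms) and falls top→bottom (larger, more shielded atoms).
Here both period and group differ, so the two effects have to be weighed against each other.
Li > K: they share group 1; the group trend gives Li the larger value.
P > Li: the two effects oppose for this pair; the across-period effect wins (2.19 vs 0.98).
Cl > P: Cl lies to the right of P in period 3, so the across-period effect alone puts Cl higher.
Approximate values (Pauling): Li 0.98, P 2.19, Cl 3.16, K 0.82.
So from highest to lowest: Cl > P > Li > K.

Cl, P, Li, K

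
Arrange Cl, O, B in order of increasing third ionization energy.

The third ionization energy removes an electron from the +2 ion. For each element: Cl²⁺ still has 5 valence electrons; O²⁺ still has 4 valence electrons; B²⁺ still has 1 valence electron.
All are still removing valence electrons, so compare the +2 ions as you would atoms: IE_3 generally rises across a period (higher Z_eff) and falls down a group (larger shell), subject to the usual subshell exceptions.
Valence configurations: Cl²⁺ [Ne]3s²3p³, O²⁺ [He]2s²2p², B²⁺ [He]2s¹.
Tabulated IE_3 (kJ/mol): Cl 3822, O 5300, B 3660.
Overall IE_3 order: B < Cl < O.

B < Cl < O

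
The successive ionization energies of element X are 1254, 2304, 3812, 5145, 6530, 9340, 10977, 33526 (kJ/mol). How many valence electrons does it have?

7

Look for the largest jump between consecutive ionization energies: IE8/IE7 ≈ 3.1, far larger than any earlier ratio.
That jump marks the point where a core electron is being removed. So the atom has 7 valence electrons.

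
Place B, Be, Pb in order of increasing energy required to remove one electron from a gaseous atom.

Pb < B < Be

Be is in period 2, group 2; B is in period 2, group 13; Pb is in period 6, group 14.
Across a period the outer electron is held more tightly (higher IE₁); down a group it sits in a higher shell, more shielded, and comes off more easily.
Neither a single period nor a single group — weigh both effects.
B > Pb: period and group pull opposite ways; the down-group shift dominates (801 vs 716 kJ/mol).
Be > B: this pair runs against the simple trend — see the exception note.
Note the exception: Be has a higher first ionization energy than B, contrary to the simple trend — removing B's lone 2p electron is easier than breaking Be's filled 2s².
For reference (kJ/mol): Be 900, B 801, Pb 716.
So from lowest to highest: Pb < B < Be.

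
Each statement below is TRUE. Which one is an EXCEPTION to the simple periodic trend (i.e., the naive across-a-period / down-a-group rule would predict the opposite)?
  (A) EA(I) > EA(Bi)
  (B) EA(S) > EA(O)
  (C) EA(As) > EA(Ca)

(B)

The general trend: electron affinity increases across a period and decreases down a group.
(A) I (period 5, group 17) vs Bi (period 6, group 15): the stated order agrees with the simple trend.
(B) S (period 3, group 16) vs O (period 2, group 16): the stated order contradicts the simple trend.
(C) As (period 4, group 15) vs Ca (period 4, group 2): the stated order agrees with the simple trend.
The exception is (B): the compact 2p subshell of O repels the added electron more than S's larger 3p does.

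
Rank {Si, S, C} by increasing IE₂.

Si < S < C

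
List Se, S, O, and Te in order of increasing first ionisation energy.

O is in period 2, group 16; S is in period 3, group 16; Se is in period 4, group 16; Te is in period 5, group 16.
Removing the outermost electron gets harder across a period and easier down a group.
All are in group 16, so first ionization energy increases up the group.
So from lowest to highest: Te < Se < S < O.

Te < Se < S < O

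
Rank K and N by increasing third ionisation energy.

IE_3 is the cost of taking one more electron from the +2 cation: K²⁺ is already 1 electron into the core; N²⁺ still has 3 valence electrons.
Usually core removal costs more than valence removal, but here the competition is close: a tightly held n=2 valence electron can cost more to remove than an n=3 core electron, so the actual values have to decide it.
Approximate IE_3 values (kJ/mol): K 4420, N 4578.
Putting it together, IE_3: K < N.

K < N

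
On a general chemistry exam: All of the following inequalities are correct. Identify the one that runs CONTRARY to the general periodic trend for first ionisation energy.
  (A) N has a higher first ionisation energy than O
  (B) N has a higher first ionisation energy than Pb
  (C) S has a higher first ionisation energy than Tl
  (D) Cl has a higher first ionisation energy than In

(A)

The general trend: first ionisation energy increases across a period and decreases down a group.
(A) N (period 2, group 15) vs O (period 2, group 16): the stated order contradicts the simple trend.
(B) N (period 2, group 15) vs Pb (period 6, group 14): the stated order agrees with the simple trend.
(C) S (period 3, group 16) vs Tl (period 6, group 13): the stated order agrees with the simple trend.
(D) Cl (period 3, group 17) vs In (period 5, group 13): the stated order agrees with the simple trend.
The exception is (A): pairing an electron in O's 2p⁴ costs repulsion energy, so O ionizes more easily than half-filled N (2p³).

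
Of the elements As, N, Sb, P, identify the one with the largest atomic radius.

Sb

N is in period 2, group 15; P is in period 3, group 15; As is in period 4, group 15; Sb is in period 5, group 15.
Atomic radius shrinks across a period as nuclear charge pulls the same shell inward, and grows down a group as new shells are added.
All are in group 15, so atomic radius increases down the group.
The largest atomic radius among these belongs to Sb.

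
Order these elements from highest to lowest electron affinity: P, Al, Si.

Si > P > Al

EA tends to increase across a period and decrease down a group, though the pattern is less regular than for IE or radius.
All lie in period 3; the across-period trend (electron affinity increases left to right) applies, with the exception below.
Note the exception: Si has a higher electron affinity than P, contrary to the simple trend — adding an electron to P's half-filled 3p³ is unfavourable, so Si (3p²) has the more exothermic EA.
Tabulated electron affinity (kJ/mol): Al 42, Si 134, P 72.
So from highest to lowest: Si > P > Al.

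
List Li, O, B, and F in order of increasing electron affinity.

Li is in period 2, group 1; B is in period 2, group 13; O is in period 2, group 16; F is in period 2, group 17.
Adding an electron releases more energy for atoms nearer the top right (short of the noble gases).
All lie in period 2; the across-period trend (electron affinity increases left to right) applies, with the exception below.
Note the exception: Li has a higher electron affinity than B, contrary to the simple trend — B's ns²np¹ configuration gives only a small electron affinity — the sparsely filled np subshell binds an added electron weakly.
Tabulated electron affinity (kJ/mol): Li 60, B 27, O 141, F 328.
So from lowest to highest: B < Li < O < F.

B, Li, O, F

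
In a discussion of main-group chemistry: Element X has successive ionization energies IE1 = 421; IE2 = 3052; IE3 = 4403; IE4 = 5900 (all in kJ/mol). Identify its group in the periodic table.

Group 1

Look for the largest jump between consecutive ionization energies: IE2/IE1 ≈ 7.2, far larger than any earlier ratio.
That jump marks the point where a core electron is being removed. So the atom has 1 valence electron.
A main-group element with 1 valence electron is in group 1.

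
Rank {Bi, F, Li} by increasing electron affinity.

Li < Bi < F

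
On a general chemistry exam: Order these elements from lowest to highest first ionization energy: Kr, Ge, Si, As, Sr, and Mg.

Sr, Mg, Ge, Si, As, Kr

Mg is in period 3, group 2; Si is in period 3, group 14; Ge is in period 4, group 14; As is in period 4, group 15; Kr is in period 4, group 18; Sr is in period 5, group 2.
Removing the outermost electron gets harder across a period and easier down a group.
Neither a single period nor a single group — weigh both effects.
Mg > Sr: they share group 2; the group trend gives Mg the larger value.
Ge > Mg: period and group pull opposite ways; the across-period shift dominates (762 vs 738 kJ/mol).
Si > Ge: they share group 14; the group trend gives Si the larger value.
As > Si: the two effects oppose for this pair; the across-period effect wins (947 vs 786 kJ/mol).
Kr > As: both are in period 4; the period trend gives Kr the larger value.
Approximate values (kJ/mol): Mg 738, Si 786, Ge 762, As 947, Kr 1351, Sr 550.
So from lowest to highest: Sr < Mg < Ge < Si < As < Kr.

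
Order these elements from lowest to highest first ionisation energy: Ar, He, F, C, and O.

He is in period 1, group 18; C is in period 2, group 14; O is in period 2, group 16; F is in period 2, group 17; Ar is in period 3, group 18.
Removing the outermost electron gets harder across a period and easier down a group.
Here both period and group differ, so the two effects have to be weighed against each other.
O > C: both are in period 2; the period trend gives O the larger value.
Ar > O: period and group pull opposite ways; the across-period shift dominates (1521 vs 1314 kJ/mol).
F > Ar: period and group pull opposite ways; the down-group shift dominates (1681 vs 1521 kJ/mol).
He > F: relative to F, both the across-period and down-group shifts push He's first ionization energy up.
Tabulated first ionization energy (kJ/mol): He 2372, C 1086, O 1314, F 1681, Ar 1521.
So from lowest to highest: C < O < Ar < F < He.

C, O, Ar, F, He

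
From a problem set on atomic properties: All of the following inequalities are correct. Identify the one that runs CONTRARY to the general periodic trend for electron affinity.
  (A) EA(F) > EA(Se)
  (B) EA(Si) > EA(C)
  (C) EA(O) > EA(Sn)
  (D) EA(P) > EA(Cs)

(B)

The general trend: electron affinity increases across a period and decreases down a group.
(A) F (period 2, group 17) vs Se (period 4, group 16): the stated order agrees with the simple trend.
(B) Si (period 3, group 14) vs C (period 2, group 14): the stated order contradicts the simple trend.
(C) O (period 2, group 16) vs Sn (period 5, group 14): the stated order agrees with the simple trend.
(D) P (period 3, group 15) vs Cs (period 6, group 1): the stated order agrees with the simple trend.
The exception is (B): Si's larger, more diffuse 3p orbitals accept an added electron slightly more readily than C's compact 2p.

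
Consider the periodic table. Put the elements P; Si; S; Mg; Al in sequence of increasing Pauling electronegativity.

Mg < Al < Si < P < S

Mg is in period 3, group 2; Al is in period 3, group 13; Si is in period 3, group 14; P is in period 3, group 15; S is in period 3, group 16.
EN rises left→right (higher Z_eff, smaller atoms) and falls top→bottom (larger, more shielded atoms).
All lie in period 3, so electronegativity increases left to right.
So from lowest to highest: Mg < Al < Si < P < S.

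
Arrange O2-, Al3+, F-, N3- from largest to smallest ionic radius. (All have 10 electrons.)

N3-, O2-, F-, Al3+

All of these have 10 electrons, so size is governed by nuclear charge alone: the more protons, the stronger the pull on the same electron cloud, and the smaller the ion.
Nuclear charges: Al3+ (Z=13), F- (Z=9), O2- (Z=8), N3- (Z=7).
Largest to smallest: N3- > O2- > F- > Al3+.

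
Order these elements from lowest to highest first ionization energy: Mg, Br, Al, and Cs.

Mg is in period 3, group 2; Al is in period 3, group 13; Br is in period 4, group 17; Cs is in period 6, group 1.
Removing the outermost electron gets harder across a period and easier down a group.
Neither a single period nor a single group — weigh both effects.
Al > Cs: relative to Cs, both the across-period and down-group shifts push Al's first ionization energy up.
Mg > Al: this pair runs against the simple trend — see the exception note.
Br > Mg: period and group pull opposite ways; the across-period shift dominates (1140 vs 738 kJ/mol).
Note the exception: Mg has a higher first ionization energy than Al, contrary to the simple trend — Al's single 3p electron is easier to remove than one from Mg's filled 3s².
For reference (kJ/mol): Mg 738, Al 578, Br 1140, Cs 376.
So from lowest to highest: Cs < Al < Mg < Br.

Cs < Al < Mg < Br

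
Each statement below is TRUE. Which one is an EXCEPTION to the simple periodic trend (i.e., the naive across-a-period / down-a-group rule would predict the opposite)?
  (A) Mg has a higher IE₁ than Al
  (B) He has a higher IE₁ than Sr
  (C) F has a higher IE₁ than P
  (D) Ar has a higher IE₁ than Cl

(A)

The general trend: IE₁ increases across a period and decreases down a group.
(A) Mg (period 3, group 2) vs Al (period 3, group 13): the stated order contradicts the simple trend.
(B) He (period 1, group 18) vs Sr (period 5, group 2): the stated order agrees with the simple trend.
(C) F (period 2, group 17) vs P (period 3, group 15): the stated order agrees with the simple trend.
(D) Ar (period 3, group 18) vs Cl (period 3, group 17): the stated order agrees with the simple trend.
The exception is (A): Al's single 3p electron is easier to remove than one from Mg's filled 3s².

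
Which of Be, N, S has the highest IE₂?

N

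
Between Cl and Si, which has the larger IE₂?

Cl

Consider each +1 ion: Cl⁺ still has 6 valence electrons; Si⁺ still has 3 valence electrons.
All are still removing valence electrons, so compare the +1 ions as you would atoms: IE_2 generally rises across a period (higher Z_eff) and falls down a group (larger shell), subject to the usual subshell exceptions.
Valence configurations: Cl⁺ [Ne]3s²3p⁴, Si⁺ [Ne]3s²3p¹.
Approximate IE_2 values (kJ/mol): Cl 2298, Si 1577.
So the second ionization energies run Si < Cl.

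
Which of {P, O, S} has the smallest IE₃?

P

Consider each +2 ion: P²⁺ still has 3 valence electrons; O²⁺ still has 4 valence electrons; S²⁺ still has 4 valence electrons.
All are still removing valence electrons, so compare the +2 ions as you would atoms: IE_3 generally rises across a period (higher Z_eff) and falls down a group (larger shell), subject to the usual subshell exceptions.
Valence configurations: P²⁺ [Ne]3s²3p¹, O²⁺ [He]2s²2p², S²⁺ [Ne]3s²3p².
The numbers (kJ/mol): P 2914, O 5300, S 3357.
Putting it together, IE_3: P < S < O.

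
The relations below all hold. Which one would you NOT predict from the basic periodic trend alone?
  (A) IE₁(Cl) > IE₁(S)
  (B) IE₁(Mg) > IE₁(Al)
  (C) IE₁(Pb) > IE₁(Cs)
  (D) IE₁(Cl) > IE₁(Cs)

The general trend: IE₁ increases across a period and decreases down a group.
(A) Cl (period 3, group 17) vs S (period 3, group 16): the stated order agrees with the simple trend.
(B) Mg (period 3, group 2) vs Al (period 3, group 13): the stated order contradicts the simple trend.
(C) Pb (period 6, group 14) vs Cs (period 6, group 1): the stated order agrees with the simple trend.
(D) Cl (period 3, group 17) vs Cs (period 6, group 1): the stated order agrees with the simple trend.
The exception is (B): Al's single 3p electron is easier to remove than one from Mg's filled 3s².

(B)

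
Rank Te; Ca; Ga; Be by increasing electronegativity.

Be is in period 2, group 2; Ca is in period 4, group 2; Ga is in period 4, group 13; Te is in period 5, group 16.
EN rises left→right (higher Z_eff, smaller atoms) and falls top→bottom (larger, more shielded atoms).
Neither a single period nor a single group — weigh both effects.
Be > Ca: they share group 2; the group trend gives Be the larger value.
Ga > Be: the two effects oppose for this pair; the across-period effect wins (1.81 vs 1.57).
Te > Ga: the two effects oppose for this pair; the across-period effect wins (2.10 vs 1.81).
Tabulated electronegativity (Pauling): Be 1.57, Ca 1.00, Ga 1.81, Te 2.10.
So from lowest to highest: Ca < Be < Ga < Te.

Ca, Be, Ga, Te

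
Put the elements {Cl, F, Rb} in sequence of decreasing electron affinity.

Cl, F, Rb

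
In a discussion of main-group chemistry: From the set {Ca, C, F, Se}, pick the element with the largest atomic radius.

Ca

C is in period 2, group 14; F is in period 2, group 17; Ca is in period 4, group 2; Se is in period 4, group 16.
Moving right in a period, electrons are added to the same shell under a stronger nuclear pull, so atoms get smaller; moving down, a new shell is opened and atoms get larger.
These span different periods and groups, so the two trends combine.
C > F: both are in period 2; the period trend gives C the larger value.
Se > C: period and group pull opposite ways; the down-group shift dominates (116 vs 75 pm).
Ca > Se: Ca lies to the left of Se in period 4, so the across-period effect alone puts Ca larger.
For reference (pm): C 75, F 64, Ca 171, Se 116.
The largest atomic radius among these belongs to Ca.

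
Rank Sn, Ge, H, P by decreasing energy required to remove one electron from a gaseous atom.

H > P > Ge > Sn

First ionization energy rises across a period (greater Z_eff holds electrons more tightly) and falls down a group (valence electrons are farther from the nucleus).
These span different periods and groups, so the two trends combine.
Ge > Sn: they share group 14; the group trend gives Ge the larger value.
P > Ge: both effects reinforce here, so P is clearly the higher of the two.
H > P: period and group pull opposite ways; the down-group shift dominates (1312 vs 1012 kJ/mol).
Approximate values (kJ/mol): H 1312, P 1012, Ge 762, Sn 709.
So from highest to lowest: H > P > Ge > Sn.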